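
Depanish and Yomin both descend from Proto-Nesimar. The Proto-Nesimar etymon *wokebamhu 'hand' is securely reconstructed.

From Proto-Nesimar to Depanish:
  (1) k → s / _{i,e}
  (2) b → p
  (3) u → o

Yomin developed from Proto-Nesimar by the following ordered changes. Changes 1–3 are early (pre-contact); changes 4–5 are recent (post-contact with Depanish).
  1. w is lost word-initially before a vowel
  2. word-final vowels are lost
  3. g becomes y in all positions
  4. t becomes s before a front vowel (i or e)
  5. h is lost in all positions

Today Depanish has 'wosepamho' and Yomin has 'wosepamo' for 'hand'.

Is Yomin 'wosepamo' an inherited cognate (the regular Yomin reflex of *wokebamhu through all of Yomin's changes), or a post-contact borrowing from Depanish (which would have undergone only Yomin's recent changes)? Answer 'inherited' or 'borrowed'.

borrowed

If inherited, *wokebamhu would pass through all of Yomin's changes:
Yomin: *wokebamhu
  wokebamhu → okebamhu   [glide loss]
  okebamhu → okebamh   [apocope]
  okebamh (rule 3 does not apply)
  okebamh (rule 4 does not apply)
  okebamh → okebam   [h-loss]
  giving Yomin okebam.
If borrowed from Depanish 'wosepamho' after the early changes, it would undergo only the recent ones:
  rule 4 (palatalisation): no change (wosepamho)
  rule 5 (h-loss): wosepamho → wosepamo
  ⇒ as a loan: wosepamo
Yomin 'wosepamo' matches the loan outcome 'wosepamo', not the inherited 'okebam' — it skipped the early Yomin changes, so it was borrowed from Depanish.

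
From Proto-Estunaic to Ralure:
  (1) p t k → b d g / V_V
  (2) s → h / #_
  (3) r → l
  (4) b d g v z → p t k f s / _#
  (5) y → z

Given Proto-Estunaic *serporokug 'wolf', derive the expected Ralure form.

helpologuk

Ralure: *serporokug
  serporokug → serporogug   [intervocalic voicing]
  serporogug → herporogug   [debuccalisation]
  herporogug → helpologug   [unconditioned shift]
  helpologug → helpologuk   [final devoicing]
  helpologuk (rule 5 does not apply)
  giving Ralure helpologuk.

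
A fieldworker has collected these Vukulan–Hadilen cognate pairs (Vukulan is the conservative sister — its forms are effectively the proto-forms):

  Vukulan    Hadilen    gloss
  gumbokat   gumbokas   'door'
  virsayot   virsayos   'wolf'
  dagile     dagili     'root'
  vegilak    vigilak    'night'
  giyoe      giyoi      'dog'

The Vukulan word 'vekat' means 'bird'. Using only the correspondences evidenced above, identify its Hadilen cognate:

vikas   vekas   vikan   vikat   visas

vegilak ~ vigilak — Vukulan e corresponds to Hadilen i after a consonant, before a consonant other than r, m, n, p, b, f, v.
gumbokat ~ gumbokas, virsayot ~ virsayos — Vukulan t corresponds to Hadilen s word-finally.
Applying these to Vukulan 'vekat':
  vekat → vikat   (e→i after a consonant, before a consonant other than r, m, n, p, b, f, v)
  vikat → vikas   (t→s word-finally)
So the Hadilen cognate is 'vikas'.

vikas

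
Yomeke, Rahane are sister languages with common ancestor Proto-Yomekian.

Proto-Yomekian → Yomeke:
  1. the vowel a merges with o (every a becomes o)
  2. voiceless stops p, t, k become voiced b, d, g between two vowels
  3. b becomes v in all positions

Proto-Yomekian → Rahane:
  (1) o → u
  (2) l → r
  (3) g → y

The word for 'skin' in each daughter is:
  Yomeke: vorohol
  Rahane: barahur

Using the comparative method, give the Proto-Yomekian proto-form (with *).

Position 2: Yomeke has o, Rahane has a. Rahane preserves a here (none of its changes turn any other segment into a), so the proto-segment is *a.
Position 1: Yomeke has v, Rahane has b. Rahane preserves b here (none of its changes turn any other segment into b), so the proto-segment is *b.
Verify the candidate proto-form against each daughter:
Yomeke: start from *barahol.
  rule 1 (vowel merger): barahol → borohol
  rule 2: no change — borohol
  rule 3 (unconditioned shift): borohol → vorohol
  ⇒ Yomeke vorohol
Rahane: start from *barahol.
  rule 1 (vowel merger): barahol → barahul
  rule 2 (unconditioned shift): barahul → barahur
  rule 3: no change — barahur
  ⇒ Rahane barahur
No other proto-form is consistent with every reflex, so the reconstruction is *barahol.

*barahol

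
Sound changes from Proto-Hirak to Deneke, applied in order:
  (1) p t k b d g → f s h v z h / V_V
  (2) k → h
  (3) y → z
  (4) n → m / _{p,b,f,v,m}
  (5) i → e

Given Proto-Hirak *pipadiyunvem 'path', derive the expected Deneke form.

Deneke: start from *pipadiyunvem.
  rule 1 (intervocalic lenition): pipadiyunvem → pifaziyunvem
  rule 2: no change — pifaziyunvem
  rule 3 (unconditioned shift): pifaziyunvem → pifazizunvem
  rule 4 (nasal place assimilation): pifazizunvem → pifazizumvem
  rule 5 (vowel merger): pifazizumvem → pefazezumvem
  ⇒ Deneke pefazezumvem

pefazezumvem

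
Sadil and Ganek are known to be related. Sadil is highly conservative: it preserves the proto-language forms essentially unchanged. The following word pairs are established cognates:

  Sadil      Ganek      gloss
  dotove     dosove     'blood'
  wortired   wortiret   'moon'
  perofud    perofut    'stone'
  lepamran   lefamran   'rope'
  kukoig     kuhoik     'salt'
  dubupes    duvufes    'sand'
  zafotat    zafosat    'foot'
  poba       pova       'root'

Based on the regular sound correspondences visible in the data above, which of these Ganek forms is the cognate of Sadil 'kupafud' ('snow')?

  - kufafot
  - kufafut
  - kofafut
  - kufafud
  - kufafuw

kufafut

lepamran ~ lefamran — Sadil p corresponds to Ganek f between vowels (before a back vowel).
wortired ~ wortiret, perofud ~ perofut — Sadil d corresponds to Ganek t word-finally.
Applying these to Sadil 'kupafud':
  kupafud → kufafud   (p→f between vowels (before a back vowel))
  kufafud → kufafut   (d→t word-finally)
So the Ganek cognate is 'kufafut'.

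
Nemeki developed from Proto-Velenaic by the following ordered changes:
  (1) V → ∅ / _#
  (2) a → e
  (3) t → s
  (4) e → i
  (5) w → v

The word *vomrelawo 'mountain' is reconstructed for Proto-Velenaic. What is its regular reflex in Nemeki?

Nemeki: *vomrelawo
  vomrelawo → vomrelaw   [apocope]
  vomrelaw → vomrelew   [vowel merger]
  vomrelew (rule 3 does not apply)
  vomrelew → vomriliw   [vowel merger]
  vomriliw → vomriliv   [unconditioned shift]
  giving Nemeki vomriliv.

vomriliv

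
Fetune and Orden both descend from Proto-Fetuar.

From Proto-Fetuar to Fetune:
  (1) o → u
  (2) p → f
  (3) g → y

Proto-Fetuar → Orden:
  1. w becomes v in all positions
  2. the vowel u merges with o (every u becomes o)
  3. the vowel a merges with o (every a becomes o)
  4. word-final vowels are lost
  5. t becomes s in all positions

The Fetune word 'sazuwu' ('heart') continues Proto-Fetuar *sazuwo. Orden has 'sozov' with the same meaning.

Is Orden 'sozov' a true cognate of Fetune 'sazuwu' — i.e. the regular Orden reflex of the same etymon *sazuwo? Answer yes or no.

yes

Derive the expected Orden reflex of *sazuwo:
Orden: start from *sazuwo.
  rule 1 (unconditioned shift): sazuwo → sazuvo
  rule 2 (vowel merger): sazuvo → sazovo
  rule 3 (vowel merger): sazovo → sozovo
  rule 4 (apocope): sozovo → sozov
  rule 5: no change — sozov
  ⇒ Orden sozov
Orden 'sozov' matches the regular reflex exactly, so the pair is cognate.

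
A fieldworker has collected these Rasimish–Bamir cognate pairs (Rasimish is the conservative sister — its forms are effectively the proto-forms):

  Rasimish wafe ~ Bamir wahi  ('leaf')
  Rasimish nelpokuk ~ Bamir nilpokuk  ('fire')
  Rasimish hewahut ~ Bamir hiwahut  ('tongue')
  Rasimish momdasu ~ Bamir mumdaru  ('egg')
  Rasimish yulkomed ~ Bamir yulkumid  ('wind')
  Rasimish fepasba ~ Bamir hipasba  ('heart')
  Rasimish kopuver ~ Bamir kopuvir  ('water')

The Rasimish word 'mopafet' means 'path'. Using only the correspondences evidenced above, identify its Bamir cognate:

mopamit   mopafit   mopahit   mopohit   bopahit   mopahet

wafe ~ wahi — Rasimish f corresponds to Bamir h between vowels (before a front vowel).
nelpokuk ~ nilpokuk, hewahut ~ hiwahut — Rasimish e corresponds to Bamir i after a consonant, before a consonant other than r, m, n, p, b, f, v.
Applying these to Rasimish 'mopafet':
  mopafet → mopahet   (f→h between vowels (before a front vowel))
  mopahet → mopahit   (e→i after a consonant, before a consonant other than r, m, n, p, b, f, v)
So the Bamir cognate is 'mopahit'.

mopahit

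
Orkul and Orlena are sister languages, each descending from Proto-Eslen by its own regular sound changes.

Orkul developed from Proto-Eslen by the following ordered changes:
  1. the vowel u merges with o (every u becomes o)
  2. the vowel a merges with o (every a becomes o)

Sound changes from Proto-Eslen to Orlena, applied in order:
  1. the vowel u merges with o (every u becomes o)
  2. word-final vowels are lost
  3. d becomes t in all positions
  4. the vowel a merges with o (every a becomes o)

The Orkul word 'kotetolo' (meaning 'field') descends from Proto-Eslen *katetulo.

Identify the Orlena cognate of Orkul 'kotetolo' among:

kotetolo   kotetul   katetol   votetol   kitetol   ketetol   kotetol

Orlena: start from *katetulo.
  rule 1 (vowel merger): katetulo → katetolo
  rule 2 (apocope): katetolo → katetol
  rule 3: no change — katetol
  rule 4 (vowel merger): katetol → kotetol
  ⇒ Orlena kotetol

kotetol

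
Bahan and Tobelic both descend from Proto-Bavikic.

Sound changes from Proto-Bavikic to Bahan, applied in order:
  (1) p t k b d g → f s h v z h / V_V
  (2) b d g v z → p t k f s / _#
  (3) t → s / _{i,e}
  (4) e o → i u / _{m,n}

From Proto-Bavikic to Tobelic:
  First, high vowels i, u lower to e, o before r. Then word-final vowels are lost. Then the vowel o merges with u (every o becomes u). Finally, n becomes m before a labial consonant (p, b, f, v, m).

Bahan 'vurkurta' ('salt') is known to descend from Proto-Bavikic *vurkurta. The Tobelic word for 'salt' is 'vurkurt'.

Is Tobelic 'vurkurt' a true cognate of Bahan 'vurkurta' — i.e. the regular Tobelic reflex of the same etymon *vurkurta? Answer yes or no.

yes

Derive the expected Tobelic reflex of *vurkurta:
Tobelic: start from *vurkurta.
  rule 1 (pre-rhotic lowering): vurkurta → vorkorta
  rule 2 (apocope): vorkorta → vorkort
  rule 3 (vowel merger): vorkort → vurkurt
  rule 4: no change — vurkurt
  ⇒ Tobelic vurkurt
Tobelic 'vurkurt' matches the regular reflex exactly, so the pair is cognate.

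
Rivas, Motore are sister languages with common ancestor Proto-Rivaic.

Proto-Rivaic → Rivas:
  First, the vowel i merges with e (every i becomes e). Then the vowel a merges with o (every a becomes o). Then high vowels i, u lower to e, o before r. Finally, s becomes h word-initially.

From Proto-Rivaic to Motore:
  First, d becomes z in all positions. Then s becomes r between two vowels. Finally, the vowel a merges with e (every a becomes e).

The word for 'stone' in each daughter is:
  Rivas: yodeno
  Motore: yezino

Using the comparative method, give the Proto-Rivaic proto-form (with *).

Position 3: Rivas has d, Motore has z. Rivas preserves d here (none of its changes turn any other segment into d), so the proto-segment is *d.
Position 2: Rivas has o, Motore has e. Taking the neighbouring segments as reconstructed: Rivas o could go back to *a or *o; Motore e could go back to *a or *e — the one source consistent with every daughter is *a.
This points to *yadino. Verify forward in each daughter:
Rivas: start from *yadino.
  rule 1 (vowel merger): yadino → yadeno
  rule 2 (vowel merger): yadeno → yodeno
  rule 3: no change — yodeno
  rule 4: no change — yodeno
  ⇒ Rivas yodeno
Motore: *yadino > yazino > yezino  (by unconditioned shift, vowel merger)
*yadino is the unique common source.

*yadino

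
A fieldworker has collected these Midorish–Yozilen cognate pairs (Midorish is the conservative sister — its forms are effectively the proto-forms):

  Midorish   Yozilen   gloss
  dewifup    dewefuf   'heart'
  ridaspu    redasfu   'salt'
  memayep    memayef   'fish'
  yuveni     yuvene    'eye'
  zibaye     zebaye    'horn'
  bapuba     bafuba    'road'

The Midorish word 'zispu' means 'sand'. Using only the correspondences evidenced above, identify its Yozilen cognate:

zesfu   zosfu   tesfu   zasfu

ridaspu ~ redasfu — Midorish i corresponds to Yozilen e after a consonant, before a consonant other than r, m, n, p, b, f, v.
ridaspu ~ redasfu — Midorish p corresponds to Yozilen f after a consonant, before a back vowel.
Applying these to Midorish 'zispu':
  zispu → zespu   (i→e after a consonant, before a consonant other than r, m, n, p, b, f, v)
  zespu → zesfu   (p→f after a consonant, before a back vowel)
So the Yozilen cognate is 'zesfu'.

zesfu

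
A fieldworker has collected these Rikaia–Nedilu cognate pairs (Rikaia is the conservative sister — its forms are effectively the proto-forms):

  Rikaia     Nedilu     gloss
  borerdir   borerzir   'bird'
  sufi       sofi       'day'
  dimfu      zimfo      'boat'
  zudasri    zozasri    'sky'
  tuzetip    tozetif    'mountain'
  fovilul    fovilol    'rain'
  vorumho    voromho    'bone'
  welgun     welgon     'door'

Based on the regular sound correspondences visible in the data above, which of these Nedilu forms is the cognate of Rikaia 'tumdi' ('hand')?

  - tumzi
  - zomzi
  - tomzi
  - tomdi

tomzi

vorumho ~ voromho — Rikaia u corresponds to Nedilu o after a consonant, before a nasal.
borerdir ~ borerzir — Rikaia d corresponds to Nedilu z after a consonant, before a front vowel.
Applying these to Rikaia 'tumdi':
  tumdi → tomdi   (u→o after a consonant, before a nasal)
  tomdi → tomzi   (d→z after a consonant, before a front vowel)
So the Nedilu cognate is 'tomzi'.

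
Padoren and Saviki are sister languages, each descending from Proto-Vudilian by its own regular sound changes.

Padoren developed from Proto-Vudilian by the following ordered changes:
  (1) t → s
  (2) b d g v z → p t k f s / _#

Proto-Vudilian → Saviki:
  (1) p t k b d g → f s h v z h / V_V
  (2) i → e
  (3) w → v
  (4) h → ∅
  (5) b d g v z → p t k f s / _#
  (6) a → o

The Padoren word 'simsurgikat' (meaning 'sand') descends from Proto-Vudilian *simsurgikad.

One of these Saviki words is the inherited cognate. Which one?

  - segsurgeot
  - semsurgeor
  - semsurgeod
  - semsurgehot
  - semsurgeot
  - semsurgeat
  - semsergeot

Saviki: *simsurgikad > simsurgihad > semsurgehad > semsurgead > semsurgeat > semsurgeot  (by intervocalic lenition, vowel merger, h-loss, final devoicing, vowel merger)

semsurgeot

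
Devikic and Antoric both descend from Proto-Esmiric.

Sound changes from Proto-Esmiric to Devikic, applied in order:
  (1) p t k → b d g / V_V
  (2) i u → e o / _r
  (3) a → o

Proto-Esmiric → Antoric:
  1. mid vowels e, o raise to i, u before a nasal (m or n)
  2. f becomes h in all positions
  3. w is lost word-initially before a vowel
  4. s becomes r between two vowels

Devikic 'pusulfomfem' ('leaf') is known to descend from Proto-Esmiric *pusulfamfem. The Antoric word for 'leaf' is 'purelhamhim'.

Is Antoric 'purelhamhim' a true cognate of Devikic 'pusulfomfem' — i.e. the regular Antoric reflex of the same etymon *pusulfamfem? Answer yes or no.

Derive the expected Antoric reflex of *pusulfamfem:
Antoric: *pusulfamfem
  pusulfamfem → pusulfamfim   [pre-nasal raising]
  pusulfamfim → pusulhamhim   [unconditioned shift]
  pusulhamhim (rule 3 does not apply)
  pusulhamhim → purulhamhim   [rhotacism]
  giving Antoric purulhamhim.
The regular Antoric reflex would be 'purulhamhim', but the attested form is 'purelhamhim'. The correspondence is irregular, so they are not cognates (the Antoric form has a different source).

no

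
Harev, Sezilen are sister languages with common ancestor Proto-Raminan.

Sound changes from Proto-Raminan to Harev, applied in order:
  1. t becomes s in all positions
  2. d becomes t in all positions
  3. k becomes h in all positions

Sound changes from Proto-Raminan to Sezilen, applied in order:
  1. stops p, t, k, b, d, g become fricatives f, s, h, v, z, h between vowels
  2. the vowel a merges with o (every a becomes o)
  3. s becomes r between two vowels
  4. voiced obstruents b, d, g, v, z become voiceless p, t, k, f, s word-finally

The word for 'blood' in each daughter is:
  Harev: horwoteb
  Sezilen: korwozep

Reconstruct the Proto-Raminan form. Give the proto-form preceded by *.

*korwodeb

Position 8: Harev has b, Sezilen has p. Harev preserves b here (none of its changes turn any other segment into b), so the proto-segment is *b.
Position 1: Harev has h, Sezilen has k. Taking the neighbouring segments as reconstructed: Harev h could go back to *k or *h; Sezilen k can only go back to *k — the one source consistent with every daughter is *k.
Position 6: Harev has t, Sezilen has z. In Harev, t can only continue *d, so the proto-segment is *d.
This points to *korwodeb. Verify forward in each daughter:
Harev: *korwodeb
  korwodeb (rule 1 does not apply)
  korwodeb → korwoteb   [unconditioned shift]
  korwoteb → horwoteb   [unconditioned shift]
  giving Harev horwoteb.
Sezilen: start from *korwodeb.
  rule 1 (intervocalic lenition): korwodeb → korwozeb
  rule 2: no change — korwozeb
  rule 3: no change — korwozeb
  rule 4 (final devoicing): korwozeb → korwozep
  ⇒ Sezilen korwozep
*korwodeb is the unique common source.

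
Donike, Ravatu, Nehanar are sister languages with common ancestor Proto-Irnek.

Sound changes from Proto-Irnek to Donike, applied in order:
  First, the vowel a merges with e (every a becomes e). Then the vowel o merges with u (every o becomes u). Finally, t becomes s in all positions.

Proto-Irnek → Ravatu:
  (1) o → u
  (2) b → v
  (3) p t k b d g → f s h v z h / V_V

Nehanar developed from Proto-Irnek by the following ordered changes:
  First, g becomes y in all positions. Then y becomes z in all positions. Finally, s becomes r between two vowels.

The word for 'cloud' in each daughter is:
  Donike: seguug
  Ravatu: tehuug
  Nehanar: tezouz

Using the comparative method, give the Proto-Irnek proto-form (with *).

*tegoug

Position 4: Donike has u, Ravatu has u, Nehanar has o. Nehanar preserves o here (none of its changes turn any other segment into o), so the proto-segment is *o.
Position 3: Donike has g, Ravatu has h, Nehanar has z. Donike preserves g here (none of its changes turn any other segment into g), so the proto-segment is *g.
Position 6: Donike has g, Ravatu has g, Nehanar has z. Donike preserves g here (none of its changes turn any other segment into g), so the proto-segment is *g.
This points to *tegoug. Verify forward in each daughter:
Donike: start from *tegoug.
  rule 1: no change — tegoug
  rule 2 (vowel merger): tegoug → teguug
  rule 3 (unconditioned shift): teguug → seguug
  ⇒ Donike seguug
Ravatu: *tegoug > teguug > tehuug  (by vowel merger, intervocalic lenition)
Nehanar: *tegoug > teyouy > tezouz  (by unconditioned shift, unconditioned shift)
Only *tegoug yields all of Donike seguug, Ravatu tehuug, Nehanar tezouz.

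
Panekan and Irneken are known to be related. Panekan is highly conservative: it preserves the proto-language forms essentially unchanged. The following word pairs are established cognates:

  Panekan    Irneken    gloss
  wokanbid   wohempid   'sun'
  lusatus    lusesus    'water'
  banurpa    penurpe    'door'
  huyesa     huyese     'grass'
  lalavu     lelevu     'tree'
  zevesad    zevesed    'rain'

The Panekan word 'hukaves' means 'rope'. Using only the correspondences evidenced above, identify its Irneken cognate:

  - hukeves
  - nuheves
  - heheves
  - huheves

wokanbid ~ wohempid — Panekan k corresponds to Irneken h between vowels (before a back vowel).
lalavu ~ lelevu — Panekan a corresponds to Irneken e after a consonant, before a labial obstruent.
Applying these to Panekan 'hukaves':
  hukaves → huhaves   (k→h between vowels (before a back vowel))
  huhaves → huheves   (a→e after a consonant, before a labial obstruent)
So the Irneken cognate is 'huheves'.

huheves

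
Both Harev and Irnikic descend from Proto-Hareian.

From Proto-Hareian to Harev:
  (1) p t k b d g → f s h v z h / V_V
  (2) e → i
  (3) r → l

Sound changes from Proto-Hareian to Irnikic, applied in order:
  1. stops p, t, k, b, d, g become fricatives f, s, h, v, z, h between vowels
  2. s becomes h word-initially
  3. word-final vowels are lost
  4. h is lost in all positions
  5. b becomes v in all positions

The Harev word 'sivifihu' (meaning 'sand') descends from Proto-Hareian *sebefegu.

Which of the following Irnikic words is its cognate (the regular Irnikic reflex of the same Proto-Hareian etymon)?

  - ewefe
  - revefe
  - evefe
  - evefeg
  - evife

Irnikic: *sebefegu
  sebefegu → sevefehu   [intervocalic lenition]
  sevefehu → hevefehu   [debuccalisation]
  hevefehu → hevefeh   [apocope]
  hevefeh → evefe   [h-loss]
  evefe (rule 5 does not apply)
  giving Irnikic evefe.
The other candidates each miss or misapply at least one Irnikic change.

evefe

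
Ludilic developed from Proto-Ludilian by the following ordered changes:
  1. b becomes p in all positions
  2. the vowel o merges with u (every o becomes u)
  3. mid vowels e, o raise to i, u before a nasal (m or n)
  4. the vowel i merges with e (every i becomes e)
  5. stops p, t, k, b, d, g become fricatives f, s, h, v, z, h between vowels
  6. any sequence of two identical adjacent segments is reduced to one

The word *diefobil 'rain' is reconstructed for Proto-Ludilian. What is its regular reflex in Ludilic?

defufel

Ludilic: *diefobil
  diefobil → diefopil   [unconditioned shift]
  diefopil → diefupil   [vowel merger]
  diefupil (rule 3 does not apply)
  diefupil → deefupel   [vowel merger]
  deefupel → deefufel   [intervocalic lenition]
  deefufel → defufel   [degemination]
  giving Ludilic defufel.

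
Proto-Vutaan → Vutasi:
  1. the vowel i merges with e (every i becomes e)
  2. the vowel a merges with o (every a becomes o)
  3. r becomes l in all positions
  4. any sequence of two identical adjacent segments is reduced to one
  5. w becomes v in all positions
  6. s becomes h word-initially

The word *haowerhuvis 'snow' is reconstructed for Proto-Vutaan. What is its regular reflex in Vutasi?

hovelhuves

Vutasi: *haowerhuvis
  haowerhuvis → haowerhuves   [vowel merger]
  haowerhuves → hoowerhuves   [vowel merger]
  hoowerhuves → hoowelhuves   [unconditioned shift]
  hoowelhuves → howelhuves   [degemination]
  howelhuves → hovelhuves   [unconditioned shift]
  hovelhuves (rule 6 does not apply)
  giving Vutasi hovelhuves.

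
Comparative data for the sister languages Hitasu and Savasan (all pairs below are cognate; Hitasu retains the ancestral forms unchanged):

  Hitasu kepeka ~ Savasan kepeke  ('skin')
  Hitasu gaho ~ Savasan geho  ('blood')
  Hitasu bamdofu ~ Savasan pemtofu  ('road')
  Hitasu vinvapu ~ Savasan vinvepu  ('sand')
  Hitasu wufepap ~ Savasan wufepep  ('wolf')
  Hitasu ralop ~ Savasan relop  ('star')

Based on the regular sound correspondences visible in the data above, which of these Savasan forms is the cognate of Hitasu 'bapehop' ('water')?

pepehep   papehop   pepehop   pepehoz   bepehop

bamdofu ~ pemtofu — Hitasu b corresponds to Savasan p word-initially before a back vowel.
vinvapu ~ vinvepu, wufepap ~ wufepep — Hitasu a corresponds to Savasan e after a consonant, before a labial obstruent.
Applying these to Hitasu 'bapehop':
  bapehop → papehop   (b→p word-initially before a back vowel)
  papehop → pepehop   (a→e after a consonant, before a labial obstruent)
So the Savasan cognate is 'pepehop'.

pepehop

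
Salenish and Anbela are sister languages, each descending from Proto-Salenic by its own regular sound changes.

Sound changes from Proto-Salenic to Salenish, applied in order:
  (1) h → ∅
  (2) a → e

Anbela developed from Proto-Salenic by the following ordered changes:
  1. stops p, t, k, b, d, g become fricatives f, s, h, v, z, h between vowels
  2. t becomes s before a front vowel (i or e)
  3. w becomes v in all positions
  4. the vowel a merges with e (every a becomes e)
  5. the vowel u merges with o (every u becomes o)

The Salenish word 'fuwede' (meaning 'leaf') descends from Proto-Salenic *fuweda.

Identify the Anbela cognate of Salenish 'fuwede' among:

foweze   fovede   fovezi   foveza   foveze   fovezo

Anbela: *fuweda
  fuweda → fuweza   [intervocalic lenition]
  fuweza (rule 2 does not apply)
  fuweza → fuveza   [unconditioned shift]
  fuveza → fuveze   [vowel merger]
  fuveze → foveze   [vowel merger]
  giving Anbela foveze.
Only 'foveze' matches the regular Anbela development of *fuweda.

foveze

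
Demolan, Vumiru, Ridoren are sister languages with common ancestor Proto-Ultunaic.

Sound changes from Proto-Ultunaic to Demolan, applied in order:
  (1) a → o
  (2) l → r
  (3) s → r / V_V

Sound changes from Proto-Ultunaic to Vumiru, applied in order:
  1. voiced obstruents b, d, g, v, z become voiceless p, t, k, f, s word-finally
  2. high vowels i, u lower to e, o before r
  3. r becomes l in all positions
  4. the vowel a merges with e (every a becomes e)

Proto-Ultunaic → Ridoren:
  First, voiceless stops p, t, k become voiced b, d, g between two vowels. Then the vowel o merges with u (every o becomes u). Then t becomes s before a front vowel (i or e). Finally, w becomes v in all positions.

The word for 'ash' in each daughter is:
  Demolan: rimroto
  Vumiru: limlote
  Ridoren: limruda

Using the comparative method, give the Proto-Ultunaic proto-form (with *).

*limrota

Position 1: Demolan has r, Vumiru has l, Ridoren has l. Ridoren preserves l here (none of its changes turn any other segment into l), so the proto-segment is *l.
Position 4: Demolan has r, Vumiru has l, Ridoren has r. Ridoren preserves r here (none of its changes turn any other segment into r), so the proto-segment is *r.
Position 6: Demolan has t, Vumiru has t, Ridoren has d. Demolan preserves t here (none of its changes turn any other segment into t), so the proto-segment is *t.
Verify the candidate proto-form against each daughter:
Demolan: *limrota
  limrota → limroto   [vowel merger]
  limroto → rimroto   [unconditioned shift]
  rimroto (rule 3 does not apply)
  giving Demolan rimroto.
Vumiru: start from *limrota.
  rule 1: no change — limrota
  rule 2: no change — limrota
  rule 3 (unconditioned shift): limrota → limlota
  rule 4 (vowel merger): limlota → limlote
  ⇒ Vumiru limlote
Ridoren: start from *limrota.
  rule 1 (intervocalic voicing): limrota → limroda
  rule 2 (vowel merger): limroda → limruda
  rule 3: no change — limruda
  rule 4: no change — limruda
  ⇒ Ridoren limruda
Only *limrota yields all of Demolan rimroto, Vumiru limlote, Ridoren limruda.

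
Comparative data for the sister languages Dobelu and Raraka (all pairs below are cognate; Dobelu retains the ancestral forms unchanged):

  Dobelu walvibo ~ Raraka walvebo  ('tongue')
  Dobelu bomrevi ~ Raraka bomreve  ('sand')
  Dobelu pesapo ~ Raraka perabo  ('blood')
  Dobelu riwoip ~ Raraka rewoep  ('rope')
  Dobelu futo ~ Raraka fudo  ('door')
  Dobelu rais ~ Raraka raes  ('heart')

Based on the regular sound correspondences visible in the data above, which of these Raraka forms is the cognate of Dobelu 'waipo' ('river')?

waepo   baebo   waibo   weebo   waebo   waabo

waebo

riwoip ~ rewoep — Dobelu i corresponds to Raraka e after a vowel, before a labial obstruent.
pesapo ~ perabo — Dobelu p corresponds to Raraka b between vowels (before a back vowel).
Applying these to Dobelu 'waipo':
  waipo → waepo   (i→e after a vowel, before a labial obstruent)
  waepo → waebo   (p→b between vowels (before a back vowel))
So the Raraka cognate is 'waebo'.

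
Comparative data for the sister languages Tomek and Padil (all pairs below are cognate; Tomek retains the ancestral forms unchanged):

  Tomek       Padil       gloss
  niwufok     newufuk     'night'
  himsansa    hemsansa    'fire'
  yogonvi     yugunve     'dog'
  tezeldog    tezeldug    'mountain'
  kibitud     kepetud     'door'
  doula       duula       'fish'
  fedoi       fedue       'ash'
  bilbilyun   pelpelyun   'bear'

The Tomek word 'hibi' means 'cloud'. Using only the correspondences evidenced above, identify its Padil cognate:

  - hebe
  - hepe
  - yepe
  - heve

kibitud ~ kepetud — Tomek i corresponds to Padil e after a consonant, before a labial obstruent.
kibitud ~ kepetud — Tomek b corresponds to Padil p between vowels (before a front vowel).
yogonvi ~ yugunve — Tomek i corresponds to Padil e word-finally.
Applying these to Tomek 'hibi':
  hibi → hebi   (i→e after a consonant, before a labial obstruent)
  hebi → hepi   (b→p between vowels (before a front vowel))
  hepi → hepe   (i→e word-finally)
So the Padil cognate is 'hepe'.

hepe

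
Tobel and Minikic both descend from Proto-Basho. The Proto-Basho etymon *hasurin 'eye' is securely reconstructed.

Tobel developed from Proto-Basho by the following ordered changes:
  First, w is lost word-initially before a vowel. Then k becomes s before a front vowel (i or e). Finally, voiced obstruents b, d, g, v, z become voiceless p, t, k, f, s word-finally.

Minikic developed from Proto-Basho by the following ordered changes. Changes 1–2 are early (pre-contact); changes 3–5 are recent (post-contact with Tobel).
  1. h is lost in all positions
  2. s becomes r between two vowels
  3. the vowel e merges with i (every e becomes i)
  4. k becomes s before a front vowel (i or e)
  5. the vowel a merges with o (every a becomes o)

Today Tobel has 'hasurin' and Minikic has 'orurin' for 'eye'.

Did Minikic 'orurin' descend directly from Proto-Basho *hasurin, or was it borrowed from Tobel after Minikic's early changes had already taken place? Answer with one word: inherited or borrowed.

If inherited, *hasurin would pass through all of Minikic's changes:
Minikic: *hasurin > asurin > arurin > orurin  (by h-loss, rhotacism, vowel merger)
If borrowed from Tobel 'hasurin' after the early changes, it would undergo only the recent ones:
  rule 3 (vowel merger): no change (hasurin)
  rule 4 (palatalisation): no change (hasurin)
  rule 5 (vowel merger): hasurin → hosurin
  ⇒ as a loan: hosurin
Minikic 'orurin' matches the inherited outcome exactly, so it is an inherited cognate, not a loan.

inherited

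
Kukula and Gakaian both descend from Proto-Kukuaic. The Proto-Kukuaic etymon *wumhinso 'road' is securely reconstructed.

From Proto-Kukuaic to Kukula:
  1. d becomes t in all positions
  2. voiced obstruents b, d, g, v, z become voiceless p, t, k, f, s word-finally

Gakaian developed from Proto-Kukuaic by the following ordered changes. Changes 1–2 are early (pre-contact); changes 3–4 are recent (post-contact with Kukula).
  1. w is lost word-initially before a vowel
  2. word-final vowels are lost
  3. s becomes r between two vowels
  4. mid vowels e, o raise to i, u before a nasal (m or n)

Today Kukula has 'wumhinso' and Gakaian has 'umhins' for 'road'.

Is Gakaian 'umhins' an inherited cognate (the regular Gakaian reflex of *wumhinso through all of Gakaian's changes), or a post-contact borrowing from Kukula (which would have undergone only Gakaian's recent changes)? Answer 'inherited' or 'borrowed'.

inherited

If inherited, *wumhinso would pass through all of Gakaian's changes:
Gakaian: start from *wumhinso.
  rule 1 (glide loss): wumhinso → umhinso
  rule 2 (apocope): umhinso → umhins
  rule 3: no change — umhins
  rule 4: no change — umhins
  ⇒ Gakaian umhins
If borrowed from Kukula 'wumhinso' after the early changes, it would undergo only the recent ones:
  rule 3 (rhotacism): no change (wumhinso)
  rule 4 (pre-nasal raising): no change (wumhinso)
  ⇒ as a loan: wumhinso
Gakaian 'umhins' matches the inherited outcome exactly, so it is an inherited cognate, not a loan.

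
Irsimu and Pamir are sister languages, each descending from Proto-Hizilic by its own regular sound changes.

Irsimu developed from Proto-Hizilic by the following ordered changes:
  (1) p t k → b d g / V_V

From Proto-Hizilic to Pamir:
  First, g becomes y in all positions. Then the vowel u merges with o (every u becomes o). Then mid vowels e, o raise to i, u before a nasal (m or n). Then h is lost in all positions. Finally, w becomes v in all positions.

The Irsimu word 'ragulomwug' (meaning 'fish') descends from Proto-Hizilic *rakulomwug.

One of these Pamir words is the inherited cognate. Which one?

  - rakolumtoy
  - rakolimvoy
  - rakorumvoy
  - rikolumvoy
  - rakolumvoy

Pamir: *rakulomwug > rakulomwuy > rakolomwoy > rakolumwoy > rakolumvoy  (by unconditioned shift, vowel merger, pre-nasal raising, unconditioned shift)
Only 'rakolumvoy' matches the regular Pamir development of *rakulomwug.

rakolumvoy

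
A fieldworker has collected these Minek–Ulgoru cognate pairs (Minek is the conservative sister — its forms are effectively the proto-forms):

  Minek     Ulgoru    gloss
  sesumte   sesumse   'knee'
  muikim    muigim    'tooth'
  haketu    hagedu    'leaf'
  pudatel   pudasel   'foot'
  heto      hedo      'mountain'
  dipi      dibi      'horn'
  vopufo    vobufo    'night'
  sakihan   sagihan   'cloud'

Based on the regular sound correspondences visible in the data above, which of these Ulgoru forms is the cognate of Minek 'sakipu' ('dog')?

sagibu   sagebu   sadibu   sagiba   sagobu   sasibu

sagibu

muikim ~ muigim, sakihan ~ sagihan — Minek k corresponds to Ulgoru g between vowels (before a front vowel).
vopufo ~ vobufo — Minek p corresponds to Ulgoru b between vowels (before a back vowel).
Applying these to Minek 'sakipu':
  sakipu → sagipu   (k→g between vowels (before a front vowel))
  sagipu → sagibu   (p→b between vowels (before a back vowel))
So the Ulgoru cognate is 'sagibu'.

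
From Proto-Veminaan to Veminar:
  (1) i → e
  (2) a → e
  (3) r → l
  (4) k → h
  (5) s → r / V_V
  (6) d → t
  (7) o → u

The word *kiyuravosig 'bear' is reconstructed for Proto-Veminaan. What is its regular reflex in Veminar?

heyulevureg

Veminar: *kiyuravosig > keyuravoseg > keyurevoseg > keyulevoseg > heyulevoseg > heyulevoreg > heyulevureg  (by vowel merger, vowel merger, unconditioned shift, unconditioned shift, rhotacism, vowel merger)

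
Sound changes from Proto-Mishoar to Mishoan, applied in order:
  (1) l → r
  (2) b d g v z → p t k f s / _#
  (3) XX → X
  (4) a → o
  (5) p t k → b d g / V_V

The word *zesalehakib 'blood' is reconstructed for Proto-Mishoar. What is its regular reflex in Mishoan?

Mishoan: start from *zesalehakib.
  rule 1 (unconditioned shift): zesalehakib → zesarehakib
  rule 2 (final devoicing): zesarehakib → zesarehakip
  rule 3: no change — zesarehakip
  rule 4 (vowel merger): zesarehakip → zesorehokip
  rule 5 (intervocalic voicing): zesorehokip → zesorehogip
  ⇒ Mishoan zesorehogip

zesorehogip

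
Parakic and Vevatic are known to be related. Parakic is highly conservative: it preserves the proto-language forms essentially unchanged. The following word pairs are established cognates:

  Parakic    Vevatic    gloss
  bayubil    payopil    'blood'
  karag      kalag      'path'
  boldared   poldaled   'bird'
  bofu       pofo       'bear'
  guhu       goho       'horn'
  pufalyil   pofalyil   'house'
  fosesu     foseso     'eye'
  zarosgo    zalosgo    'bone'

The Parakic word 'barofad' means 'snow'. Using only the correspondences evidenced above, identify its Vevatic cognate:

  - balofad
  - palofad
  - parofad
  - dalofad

bayubil ~ payopil — Parakic b corresponds to Vevatic p word-initially before a back vowel.
zarosgo ~ zalosgo — Parakic r corresponds to Vevatic l between vowels (before a back vowel).
Applying these to Parakic 'barofad':
  barofad → parofad   (b→p word-initially before a back vowel)
  parofad → palofad   (r→l between vowels (before a back vowel))
So the Vevatic cognate is 'palofad'.

palofad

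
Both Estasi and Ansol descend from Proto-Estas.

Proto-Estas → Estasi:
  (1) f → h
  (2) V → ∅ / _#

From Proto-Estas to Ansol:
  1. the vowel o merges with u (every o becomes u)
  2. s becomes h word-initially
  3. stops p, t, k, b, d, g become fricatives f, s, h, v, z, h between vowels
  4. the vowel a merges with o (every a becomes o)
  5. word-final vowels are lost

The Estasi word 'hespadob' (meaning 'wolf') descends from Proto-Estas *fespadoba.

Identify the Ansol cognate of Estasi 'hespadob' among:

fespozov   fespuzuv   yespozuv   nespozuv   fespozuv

fespozuv

Ansol: *fespadoba > fespaduba > fespazuva > fespozuvo > fespozuv  (by vowel merger, intervocalic lenition, vowel merger, apocope)
Among the options, 'fespozuv' alone shows every Ansol change applied in order.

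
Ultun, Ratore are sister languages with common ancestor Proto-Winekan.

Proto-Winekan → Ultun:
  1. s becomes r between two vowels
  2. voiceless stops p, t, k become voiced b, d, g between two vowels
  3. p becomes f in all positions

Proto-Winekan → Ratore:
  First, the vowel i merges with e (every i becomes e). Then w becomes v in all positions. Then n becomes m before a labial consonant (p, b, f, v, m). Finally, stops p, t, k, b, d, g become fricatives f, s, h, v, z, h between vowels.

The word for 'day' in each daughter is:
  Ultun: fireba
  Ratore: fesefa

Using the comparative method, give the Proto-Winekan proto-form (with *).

*fisepa

Position 3: Ultun has r, Ratore has s. Taking the neighbouring segments as reconstructed: Ultun r could go back to *s or *r; Ratore s could go back to *t or *s — the one source consistent with every daughter is *s.
Position 5: Ultun has b, Ratore has f. Taking the neighbouring segments as reconstructed: Ultun b could go back to *p or *b; Ratore f could go back to *p or *f — the one source consistent with every daughter is *p.
This points to *fisepa. Verify forward in each daughter:
Ultun: start from *fisepa.
  rule 1 (rhotacism): fisepa → firepa
  rule 2 (intervocalic voicing): firepa → fireba
  rule 3: no change — fireba
  ⇒ Ultun fireba
Ratore: *fisepa > fesepa > fesefa  (by vowel merger, intervocalic lenition)
No other proto-form is consistent with every reflex, so the reconstruction is *fisepa.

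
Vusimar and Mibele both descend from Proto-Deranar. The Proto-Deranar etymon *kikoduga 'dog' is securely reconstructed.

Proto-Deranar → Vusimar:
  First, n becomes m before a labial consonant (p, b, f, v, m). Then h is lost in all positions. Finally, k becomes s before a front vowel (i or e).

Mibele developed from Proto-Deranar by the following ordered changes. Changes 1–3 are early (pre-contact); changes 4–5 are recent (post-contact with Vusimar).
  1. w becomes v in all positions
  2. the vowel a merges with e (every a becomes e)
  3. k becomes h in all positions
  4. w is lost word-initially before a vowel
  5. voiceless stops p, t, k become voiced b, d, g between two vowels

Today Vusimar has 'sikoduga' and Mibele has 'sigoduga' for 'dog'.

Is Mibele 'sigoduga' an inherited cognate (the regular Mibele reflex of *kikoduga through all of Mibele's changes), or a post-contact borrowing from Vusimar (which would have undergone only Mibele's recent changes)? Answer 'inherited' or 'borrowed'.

If inherited, *kikoduga would pass through all of Mibele's changes:
Mibele: *kikoduga > kikoduge > hihoduge  (by vowel merger, unconditioned shift)
If borrowed from Vusimar 'sikoduga' after the early changes, it would undergo only the recent ones:
  rule 4 (glide loss): no change (sikoduga)
  rule 5 (intervocalic voicing): sikoduga → sigoduga
  ⇒ as a loan: sigoduga
Mibele 'sigoduga' matches the loan outcome 'sigoduga', not the inherited 'hihoduge' — it skipped the early Mibele changes, so it was borrowed from Vusimar.

borrowed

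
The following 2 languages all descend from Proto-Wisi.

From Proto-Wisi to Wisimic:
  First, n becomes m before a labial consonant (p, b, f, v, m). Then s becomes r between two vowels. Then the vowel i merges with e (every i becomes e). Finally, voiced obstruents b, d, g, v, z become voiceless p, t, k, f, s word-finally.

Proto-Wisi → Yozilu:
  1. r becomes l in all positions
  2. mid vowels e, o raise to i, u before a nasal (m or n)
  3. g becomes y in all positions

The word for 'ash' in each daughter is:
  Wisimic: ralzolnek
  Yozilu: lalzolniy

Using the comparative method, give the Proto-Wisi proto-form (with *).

*ralzolnig

Position 1: Wisimic has r, Yozilu has l. Taking the neighbouring segments as reconstructed: Wisimic r can only go back to *r; Yozilu l could go back to *l or *r — the one source consistent with every daughter is *r.
Position 8: Wisimic has e, Yozilu has i. Taking the neighbouring segments as reconstructed: Wisimic e could go back to *e or *i; Yozilu i can only go back to *i — the one source consistent with every daughter is *i.
Verify the candidate proto-form against each daughter:
Wisimic: *ralzolnig > ralzolneg > ralzolnek  (by vowel merger, final devoicing)
Yozilu: *ralzolnig
  ralzolnig → lalzolnig   [unconditioned shift]
  lalzolnig (rule 2 does not apply)
  lalzolnig → lalzolniy   [unconditioned shift]
  giving Yozilu lalzolniy.
*ralzolnig is the unique common source.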